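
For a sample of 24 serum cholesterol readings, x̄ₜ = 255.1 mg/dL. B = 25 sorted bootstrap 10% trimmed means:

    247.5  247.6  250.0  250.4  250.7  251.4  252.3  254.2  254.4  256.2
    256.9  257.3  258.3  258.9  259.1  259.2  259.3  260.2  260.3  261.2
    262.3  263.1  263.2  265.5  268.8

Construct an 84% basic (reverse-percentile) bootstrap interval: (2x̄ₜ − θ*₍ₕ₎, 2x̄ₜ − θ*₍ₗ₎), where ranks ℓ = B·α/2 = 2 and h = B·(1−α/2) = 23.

(247.0, 262.6)

Percentile endpoints at ranks 2 and 23: θ*₍2₎ = 247.6, θ*₍23₎ = 263.2.
Basic interval reflects these around x̄ₜ:
  lower = 2 × 255.1 − 263.2 = 247.0
  upper = 2 × 255.1 − 247.6 = 262.6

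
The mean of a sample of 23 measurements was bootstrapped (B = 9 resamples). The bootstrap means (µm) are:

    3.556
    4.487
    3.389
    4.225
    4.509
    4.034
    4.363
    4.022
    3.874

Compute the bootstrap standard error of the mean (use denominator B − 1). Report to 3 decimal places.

Bootstrap SE is the standard deviation of the 9 replicate means.
Mean of replicates: (3.556 + 4.487 + 3.389 + 4.225 + 4.509 + 4.034 + 4.363 + 4.022 + 3.874) / 9 = 36.4590 / 9 = 4.0510
Sum of squared deviations: (−0.4950)² + (+0.4360)² + (−0.6620)² + (+0.1740)² + (+0.4580)² + (−0.0170)² + (+0.3120)² + (−0.0290)² + (−0.1770)² = 1.2432
Variance = 1.2432 / 8 = 0.1554
SE* = √0.1554

SE* = 0.394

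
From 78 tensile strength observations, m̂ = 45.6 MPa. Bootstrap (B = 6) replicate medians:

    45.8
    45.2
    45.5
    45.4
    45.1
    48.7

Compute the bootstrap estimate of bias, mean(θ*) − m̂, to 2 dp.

bias = +0.35

mean(θ*) = (45.8 + 45.2 + 45.5 + 45.4 + 45.1 + 48.7) / 6 = 45.950
bias = 45.950 − 45.6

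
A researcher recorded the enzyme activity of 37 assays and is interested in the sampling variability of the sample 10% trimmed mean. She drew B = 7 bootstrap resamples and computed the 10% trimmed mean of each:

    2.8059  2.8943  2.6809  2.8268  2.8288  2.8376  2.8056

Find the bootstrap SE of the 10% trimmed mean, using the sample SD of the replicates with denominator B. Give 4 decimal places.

SE* = 0.0600

Bootstrap SE is the standard deviation of the 7 replicate 10% trimmed means.
Mean of replicates: (2.8059 + 2.8943 + 2.6809 + 2.8268 + 2.8288 + 2.8376 + 2.8056) / 7 = 19.67990 / 7 = 2.81141
Sum of squared deviations: (−0.00551)² + (+0.08289)² + (−0.13051)² + (+0.01539)² + (+0.01739)² + (+0.02619)² + (−0.00581)² = 0.02519
Variance = 0.02519 / 7 = 0.00360
SE* = √0.00360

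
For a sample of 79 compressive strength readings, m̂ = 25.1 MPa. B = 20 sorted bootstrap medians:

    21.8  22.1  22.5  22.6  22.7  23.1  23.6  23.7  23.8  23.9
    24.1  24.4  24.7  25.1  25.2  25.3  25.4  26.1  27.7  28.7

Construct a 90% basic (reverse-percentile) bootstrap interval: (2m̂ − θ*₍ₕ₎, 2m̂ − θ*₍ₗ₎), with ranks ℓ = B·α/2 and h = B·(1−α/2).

Percentile endpoints at ranks 1 and 19: θ*₍1₎ = 21.8, θ*₍19₎ = 27.7.
Basic interval reflects these around m̂:
  lower = 2 × 25.1 − 27.7 = 22.5
  upper = 2 × 25.1 − 21.8 = 28.4

(22.5, 28.4)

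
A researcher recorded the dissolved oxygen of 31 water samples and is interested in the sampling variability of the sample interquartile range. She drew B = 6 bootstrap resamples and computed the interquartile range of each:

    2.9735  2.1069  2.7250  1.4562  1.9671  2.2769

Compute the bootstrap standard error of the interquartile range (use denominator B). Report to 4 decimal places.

Bootstrap SE is the standard deviation of the 6 replicate interquartile ranges.
Mean of replicates: (2.9735 + 2.1069 + 2.7250 + 1.4562 + 1.9671 + 2.2769) / 6 = 13.50560 / 6 = 2.25093
Sum of squared deviations: (+0.72257)² + (−0.14403)² + (+0.47407)² + (−0.79473)² + (−0.28383)² + (+0.02597)² = 1.48042
Variance = 1.48042 / 6 = 0.24674
SE* = √0.24674

SE* = 0.4967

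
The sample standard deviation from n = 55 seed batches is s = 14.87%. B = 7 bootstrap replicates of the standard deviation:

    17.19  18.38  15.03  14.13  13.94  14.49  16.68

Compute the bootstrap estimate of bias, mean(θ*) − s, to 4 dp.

bias = +0.8214

mean(θ*) = (17.19 + 18.38 + 15.03 + 14.13 + 13.94 + 14.49 + 16.68) / 7 = 15.69143
bias = 15.69143 − 14.87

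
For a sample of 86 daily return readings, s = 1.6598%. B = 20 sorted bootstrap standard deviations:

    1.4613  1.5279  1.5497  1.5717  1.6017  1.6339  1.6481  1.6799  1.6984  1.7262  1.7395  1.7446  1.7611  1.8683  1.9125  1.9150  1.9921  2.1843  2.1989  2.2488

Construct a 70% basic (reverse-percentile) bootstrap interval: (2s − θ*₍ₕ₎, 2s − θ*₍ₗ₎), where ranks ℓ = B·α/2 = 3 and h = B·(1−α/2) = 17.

(1.3275, 1.7699)

Percentile endpoints at ranks 3 and 17: θ*₍3₎ = 1.5497, θ*₍17₎ = 1.9921.
Basic interval reflects these around s:
  lower = 2 × 1.6598 − 1.9921 = 1.3275
  upper = 2 × 1.6598 − 1.5497 = 1.7699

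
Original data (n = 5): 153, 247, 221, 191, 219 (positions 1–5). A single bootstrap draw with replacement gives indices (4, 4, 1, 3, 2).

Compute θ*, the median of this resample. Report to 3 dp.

θ* = 191.000

Resample values: 191, 191, 153, 221, 247.
Sorted: 153, 191, 191, 221, 247
Median = middle value = 191.000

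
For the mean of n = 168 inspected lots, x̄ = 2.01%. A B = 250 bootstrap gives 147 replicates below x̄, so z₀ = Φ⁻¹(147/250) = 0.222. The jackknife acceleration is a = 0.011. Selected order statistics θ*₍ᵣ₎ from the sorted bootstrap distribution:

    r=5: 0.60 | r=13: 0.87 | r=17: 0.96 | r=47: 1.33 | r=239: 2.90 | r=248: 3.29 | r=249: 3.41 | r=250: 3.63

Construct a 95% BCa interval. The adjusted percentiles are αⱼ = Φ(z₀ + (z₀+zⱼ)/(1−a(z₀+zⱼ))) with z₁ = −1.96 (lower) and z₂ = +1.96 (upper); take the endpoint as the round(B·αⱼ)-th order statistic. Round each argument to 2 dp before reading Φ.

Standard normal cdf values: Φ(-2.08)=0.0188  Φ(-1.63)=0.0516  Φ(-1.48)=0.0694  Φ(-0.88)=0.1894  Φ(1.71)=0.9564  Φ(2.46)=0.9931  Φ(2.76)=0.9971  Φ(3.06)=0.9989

(0.96, 3.29)

Lower: z₀ + z₁ = 0.222 + (-1.960) = -1.738; 1 − a(z₀+z₁) = 1 − (0.011)(-1.738) = 1.0191; argument = 0.222 + (-1.738)/1.0191 = -1.4834 → -1.48.
α₁ = Φ(-1.48) = 0.0694; rank = round(250 × 0.0694) = 17; θ*₍17₎ = 0.96.
Upper: z₀ + z₂ = 2.182; 1 − a(z₀+z₂) = 0.9760; argument = 2.4577 → 2.46; α₂ = 0.9931; rank = 248; θ*₍248₎ = 3.29.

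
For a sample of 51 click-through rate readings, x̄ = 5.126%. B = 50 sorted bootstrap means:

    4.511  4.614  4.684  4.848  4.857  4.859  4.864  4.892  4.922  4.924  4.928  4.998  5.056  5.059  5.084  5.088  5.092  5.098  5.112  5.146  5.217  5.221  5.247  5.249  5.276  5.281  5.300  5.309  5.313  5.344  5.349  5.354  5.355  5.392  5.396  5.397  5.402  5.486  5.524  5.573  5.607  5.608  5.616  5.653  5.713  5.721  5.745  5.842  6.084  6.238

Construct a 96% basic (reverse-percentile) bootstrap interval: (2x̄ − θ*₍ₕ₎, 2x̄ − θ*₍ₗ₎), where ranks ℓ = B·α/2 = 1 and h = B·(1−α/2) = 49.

(4.168, 5.741)

Percentile endpoints at ranks 1 and 49: θ*₍1₎ = 4.511, θ*₍49₎ = 6.084.
Basic interval reflects these around x̄:
  lower = 2 × 5.126 − 6.084 = 4.168
  upper = 2 × 5.126 − 4.511 = 5.741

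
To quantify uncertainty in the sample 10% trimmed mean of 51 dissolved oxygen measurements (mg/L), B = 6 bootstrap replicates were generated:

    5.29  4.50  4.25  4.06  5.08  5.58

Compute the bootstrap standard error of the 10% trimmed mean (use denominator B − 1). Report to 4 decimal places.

SE* = 0.6110

Bootstrap SE is the standard deviation of the 6 replicate 10% trimmed means.
Mean of replicates: (5.29 + 4.50 + 4.25 + 4.06 + 5.08 + 5.58) / 6 = 28.76000 / 6 = 4.79333
Sum of squared deviations: (+0.49667)² + (−0.29333)² + (−0.54333)² + (−0.73333)² + (+0.28667)² + (+0.78667)² = 1.86673
Variance = 1.86673 / 5 = 0.37335
SE* = √0.37335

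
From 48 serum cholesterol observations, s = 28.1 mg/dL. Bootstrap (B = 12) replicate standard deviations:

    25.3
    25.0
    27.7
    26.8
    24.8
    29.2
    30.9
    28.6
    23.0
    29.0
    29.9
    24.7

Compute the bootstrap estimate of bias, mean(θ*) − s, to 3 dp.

mean(θ*) = (25.3 + 25.0 + 27.7 + 26.8 + 24.8 + 29.2 + 30.9 + 28.6 + 23.0 + 29.0 + 29.9 + 24.7) / 12 = 27.0750
bias = 27.0750 − 28.1

bias = −1.025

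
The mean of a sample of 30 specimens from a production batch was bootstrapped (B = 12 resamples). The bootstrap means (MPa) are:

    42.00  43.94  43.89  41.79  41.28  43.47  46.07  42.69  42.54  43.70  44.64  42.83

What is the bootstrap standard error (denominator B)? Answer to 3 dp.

Bootstrap SE is the standard deviation of the 12 replicate means.
Mean of replicates: (42.00 + 43.94 + 43.89 + 41.79 + 41.28 + 43.47 + 46.07 + 42.69 + 42.54 + 43.70 + 44.64 + 42.83) / 12 = 518.8400 / 12 = 43.2367
Sum of squared deviations: (−1.2367)² + (+0.7033)² + (+0.6533)² + (−1.4467)² + (−1.9567)² + (+0.2333)² + (+2.8333)² + (−0.5467)² + (−0.6967)² + (+0.4633)² + (+1.4033)² + (−0.4067)² = 19.5881
Variance = 19.5881 / 12 = 1.6323
SE* = √1.6323

SE* = 1.278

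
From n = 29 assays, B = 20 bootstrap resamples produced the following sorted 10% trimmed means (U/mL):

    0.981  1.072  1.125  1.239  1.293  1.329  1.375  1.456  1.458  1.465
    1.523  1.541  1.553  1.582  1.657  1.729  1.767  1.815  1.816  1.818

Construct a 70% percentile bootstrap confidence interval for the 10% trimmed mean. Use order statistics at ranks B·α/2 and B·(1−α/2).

α = 0.30; lower rank = 20 × 0.150 = 3; upper rank = 20 × 0.850 = 17.
The 3rd smallest replicate is 1.125; the 17th is 1.767.

(1.125, 1.767)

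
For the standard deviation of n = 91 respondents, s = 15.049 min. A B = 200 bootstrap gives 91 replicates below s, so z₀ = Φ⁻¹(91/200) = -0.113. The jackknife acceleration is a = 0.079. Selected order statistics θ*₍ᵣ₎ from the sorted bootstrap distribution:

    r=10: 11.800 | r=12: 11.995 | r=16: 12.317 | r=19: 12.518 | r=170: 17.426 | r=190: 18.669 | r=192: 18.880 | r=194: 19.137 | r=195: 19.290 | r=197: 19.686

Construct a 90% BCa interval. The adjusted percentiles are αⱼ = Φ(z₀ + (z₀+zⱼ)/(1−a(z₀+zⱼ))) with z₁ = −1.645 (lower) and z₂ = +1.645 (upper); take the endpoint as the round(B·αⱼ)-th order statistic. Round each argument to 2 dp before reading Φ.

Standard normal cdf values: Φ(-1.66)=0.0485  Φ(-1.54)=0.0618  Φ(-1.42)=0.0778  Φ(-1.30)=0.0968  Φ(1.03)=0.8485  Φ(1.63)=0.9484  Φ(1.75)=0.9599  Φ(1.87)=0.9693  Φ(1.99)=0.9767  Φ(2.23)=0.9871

Lower: z₀ + z₁ = -0.113 + (-1.645) = -1.758; 1 − a(z₀+z₁) = 1 − (0.079)(-1.758) = 1.1389; argument = -0.113 + (-1.758)/1.1389 = -1.6566 → -1.66.
α₁ = Φ(-1.66) = 0.0485; rank = round(200 × 0.0485) = 10; θ*₍10₎ = 11.800.
Upper: z₀ + z₂ = 1.532; 1 − a(z₀+z₂) = 0.8790; argument = 1.6299 → 1.63; α₂ = 0.9484; rank = 190; θ*₍190₎ = 18.669.

(11.800, 18.669)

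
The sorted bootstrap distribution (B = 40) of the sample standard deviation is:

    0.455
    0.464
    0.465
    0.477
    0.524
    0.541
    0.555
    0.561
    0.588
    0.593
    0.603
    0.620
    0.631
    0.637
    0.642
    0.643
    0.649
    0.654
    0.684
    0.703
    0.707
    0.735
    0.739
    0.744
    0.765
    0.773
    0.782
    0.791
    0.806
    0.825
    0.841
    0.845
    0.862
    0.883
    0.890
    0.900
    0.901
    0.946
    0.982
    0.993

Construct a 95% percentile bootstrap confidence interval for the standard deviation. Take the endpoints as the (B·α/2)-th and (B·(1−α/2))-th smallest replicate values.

(0.455, 0.982)

α = 0.05; lower rank = 40 × 0.025 = 1; upper rank = 40 × 0.975 = 39.
The 1st smallest replicate is 0.455; the 39th is 0.982.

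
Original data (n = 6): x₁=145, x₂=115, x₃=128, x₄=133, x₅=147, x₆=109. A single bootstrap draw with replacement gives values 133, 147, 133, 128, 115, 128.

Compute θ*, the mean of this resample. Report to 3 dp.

θ* = 130.667

Mean = (133 + 147 + 133 + 128 + 115 + 128) / 6 = 784.0 / 6 = 130.667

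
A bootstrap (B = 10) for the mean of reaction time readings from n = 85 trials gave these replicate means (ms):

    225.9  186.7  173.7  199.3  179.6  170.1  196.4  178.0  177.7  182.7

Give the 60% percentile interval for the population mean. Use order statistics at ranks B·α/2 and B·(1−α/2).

Sorted replicates: 170.1, 173.7, 177.7, 178.0, 179.6, 182.7, 186.7, 196.4, 199.3, 225.9
α = 0.40; lower rank = 10 × 0.200 = 2; upper rank = 10 × 0.800 = 8.
The 2nd smallest replicate is 173.7; the 8th is 196.4.

(173.7, 196.4)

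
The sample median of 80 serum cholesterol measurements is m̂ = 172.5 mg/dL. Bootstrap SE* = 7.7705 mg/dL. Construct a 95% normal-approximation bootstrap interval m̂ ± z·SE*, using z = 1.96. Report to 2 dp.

(157.27, 187.73)

Margin = 1.96 × 7.7705 = 15.230
Interval: 172.5 ± 15.230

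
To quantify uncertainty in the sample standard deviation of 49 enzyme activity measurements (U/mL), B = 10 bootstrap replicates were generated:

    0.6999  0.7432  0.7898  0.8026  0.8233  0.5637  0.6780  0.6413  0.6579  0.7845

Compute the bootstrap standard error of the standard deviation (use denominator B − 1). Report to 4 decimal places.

Bootstrap SE is the standard deviation of the 10 replicate standard deviations.
Mean of replicates: (0.6999 + 0.7432 + 0.7898 + 0.8026 + 0.8233 + 0.5637 + 0.6780 + 0.6413 + 0.6579 + 0.7845) / 10 = 7.18420 / 10 = 0.71842
Sum of squared deviations: (−0.01852)² + (+0.02478)² + (+0.07138)² + (+0.08418)² + (+0.10488)² + (−0.15472)² + (−0.04042)² + (−0.07712)² + (−0.06052)² + (+0.06608)² = 0.06369
Variance = 0.06369 / 9 = 0.00708
SE* = √0.00708

SE* = 0.0841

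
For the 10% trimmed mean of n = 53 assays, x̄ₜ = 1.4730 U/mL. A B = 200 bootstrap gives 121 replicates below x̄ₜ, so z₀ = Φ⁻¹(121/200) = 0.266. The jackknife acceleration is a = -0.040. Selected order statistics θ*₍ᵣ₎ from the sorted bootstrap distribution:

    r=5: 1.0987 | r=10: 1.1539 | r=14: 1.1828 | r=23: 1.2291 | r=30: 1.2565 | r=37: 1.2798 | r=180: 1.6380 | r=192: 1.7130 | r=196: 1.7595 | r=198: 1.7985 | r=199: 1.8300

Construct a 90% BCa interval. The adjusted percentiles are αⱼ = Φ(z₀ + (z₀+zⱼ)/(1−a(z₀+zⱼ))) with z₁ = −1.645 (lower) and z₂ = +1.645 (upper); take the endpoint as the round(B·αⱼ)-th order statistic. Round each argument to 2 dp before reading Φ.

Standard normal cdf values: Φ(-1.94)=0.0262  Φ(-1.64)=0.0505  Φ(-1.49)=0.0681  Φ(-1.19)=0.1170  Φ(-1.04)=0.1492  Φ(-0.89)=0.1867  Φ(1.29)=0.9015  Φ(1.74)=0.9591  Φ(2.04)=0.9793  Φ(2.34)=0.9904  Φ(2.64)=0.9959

(1.2291, 1.7595)

Lower: z₀ + z₁ = 0.266 + (-1.645) = -1.379; 1 − a(z₀+z₁) = 1 − (-0.040)(-1.379) = 0.9448; argument = 0.266 + (-1.379)/0.9448 = -1.1935 → -1.19.
α₁ = Φ(-1.19) = 0.1170; rank = round(200 × 0.1170) = 23; θ*₍23₎ = 1.2291.
Upper: z₀ + z₂ = 1.911; 1 − a(z₀+z₂) = 1.0764; argument = 2.0413 → 2.04; α₂ = 0.9793; rank = 196; θ*₍196₎ = 1.7595.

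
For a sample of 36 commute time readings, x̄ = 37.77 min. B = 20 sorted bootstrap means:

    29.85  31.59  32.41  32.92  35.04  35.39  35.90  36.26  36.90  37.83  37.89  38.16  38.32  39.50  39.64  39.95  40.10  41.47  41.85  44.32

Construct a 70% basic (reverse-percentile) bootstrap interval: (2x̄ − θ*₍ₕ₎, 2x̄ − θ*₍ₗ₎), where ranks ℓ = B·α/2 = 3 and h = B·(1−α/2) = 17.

Percentile endpoints at ranks 3 and 17: θ*₍3₎ = 32.41, θ*₍17₎ = 40.10.
Basic interval reflects these around x̄:
  lower = 2 × 37.77 − 40.10 = 35.44
  upper = 2 × 37.77 − 32.41 = 43.13

(35.44, 43.13)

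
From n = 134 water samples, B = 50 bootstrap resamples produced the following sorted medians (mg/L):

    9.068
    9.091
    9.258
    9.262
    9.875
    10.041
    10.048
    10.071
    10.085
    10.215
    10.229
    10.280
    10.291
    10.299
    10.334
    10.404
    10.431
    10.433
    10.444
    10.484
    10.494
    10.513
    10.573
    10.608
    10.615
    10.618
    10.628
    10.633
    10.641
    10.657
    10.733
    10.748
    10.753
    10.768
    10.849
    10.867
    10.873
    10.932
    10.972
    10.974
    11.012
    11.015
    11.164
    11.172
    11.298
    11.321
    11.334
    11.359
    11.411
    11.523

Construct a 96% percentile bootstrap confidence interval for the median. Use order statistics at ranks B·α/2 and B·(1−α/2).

(9.068, 11.411)

α = 0.04; lower rank = 50 × 0.020 = 1; upper rank = 50 × 0.980 = 49.
The 1st smallest replicate is 9.068; the 49th is 11.411.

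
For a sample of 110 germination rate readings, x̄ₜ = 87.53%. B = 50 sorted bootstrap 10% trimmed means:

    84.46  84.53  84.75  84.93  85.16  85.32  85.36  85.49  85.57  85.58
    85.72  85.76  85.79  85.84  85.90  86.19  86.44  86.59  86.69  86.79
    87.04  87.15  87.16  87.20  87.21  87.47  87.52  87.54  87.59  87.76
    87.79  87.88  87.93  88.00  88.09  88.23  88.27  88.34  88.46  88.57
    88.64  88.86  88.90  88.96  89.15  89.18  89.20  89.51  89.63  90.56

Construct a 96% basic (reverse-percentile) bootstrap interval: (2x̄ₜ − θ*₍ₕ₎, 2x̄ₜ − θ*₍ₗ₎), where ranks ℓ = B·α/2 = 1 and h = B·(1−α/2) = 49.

Percentile endpoints at ranks 1 and 49: θ*₍1₎ = 84.46, θ*₍49₎ = 89.63.
Basic interval reflects these around x̄ₜ:
  lower = 2 × 87.53 − 89.63 = 85.43
  upper = 2 × 87.53 − 84.46 = 90.60

(85.43, 90.60)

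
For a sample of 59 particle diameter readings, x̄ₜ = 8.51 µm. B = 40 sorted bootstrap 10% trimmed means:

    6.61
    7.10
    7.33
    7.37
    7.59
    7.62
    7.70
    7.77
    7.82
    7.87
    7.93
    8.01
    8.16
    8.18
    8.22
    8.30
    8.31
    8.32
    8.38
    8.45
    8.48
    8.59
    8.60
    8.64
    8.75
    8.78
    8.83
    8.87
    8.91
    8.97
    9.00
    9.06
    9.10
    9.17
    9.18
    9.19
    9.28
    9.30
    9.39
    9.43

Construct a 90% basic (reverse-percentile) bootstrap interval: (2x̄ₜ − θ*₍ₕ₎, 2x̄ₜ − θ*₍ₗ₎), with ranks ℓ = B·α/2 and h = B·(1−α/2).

Percentile endpoints at ranks 2 and 38: θ*₍2₎ = 7.10, θ*₍38₎ = 9.30.
Basic interval reflects these around x̄ₜ:
  lower = 2 × 8.51 − 9.30 = 7.72
  upper = 2 × 8.51 − 7.10 = 9.92

(7.72, 9.92)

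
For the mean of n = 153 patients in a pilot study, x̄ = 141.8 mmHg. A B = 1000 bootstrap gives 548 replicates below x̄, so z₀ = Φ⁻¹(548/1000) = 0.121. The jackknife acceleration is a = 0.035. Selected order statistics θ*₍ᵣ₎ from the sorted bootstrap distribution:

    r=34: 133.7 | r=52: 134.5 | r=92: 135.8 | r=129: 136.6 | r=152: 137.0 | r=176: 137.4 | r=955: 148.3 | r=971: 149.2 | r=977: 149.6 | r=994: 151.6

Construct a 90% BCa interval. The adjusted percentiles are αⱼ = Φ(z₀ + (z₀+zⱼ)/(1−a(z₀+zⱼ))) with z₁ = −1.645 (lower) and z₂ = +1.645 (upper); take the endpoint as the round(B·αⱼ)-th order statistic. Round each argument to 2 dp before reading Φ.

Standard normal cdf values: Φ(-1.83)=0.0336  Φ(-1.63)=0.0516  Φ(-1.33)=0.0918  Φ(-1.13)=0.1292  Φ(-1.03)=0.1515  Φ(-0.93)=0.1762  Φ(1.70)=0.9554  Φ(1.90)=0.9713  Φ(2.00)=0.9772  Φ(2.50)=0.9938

Lower: z₀ + z₁ = 0.121 + (-1.645) = -1.524; 1 − a(z₀+z₁) = 1 − (0.035)(-1.524) = 1.0533; argument = 0.121 + (-1.524)/1.0533 = -1.3258 → -1.33.
α₁ = Φ(-1.33) = 0.0918; rank = round(1000 × 0.0918) = 92; θ*₍92₎ = 135.8.
Upper: z₀ + z₂ = 1.766; 1 − a(z₀+z₂) = 0.9382; argument = 2.0033 → 2.00; α₂ = 0.9772; rank = 977; θ*₍977₎ = 149.6.

(135.8, 149.6)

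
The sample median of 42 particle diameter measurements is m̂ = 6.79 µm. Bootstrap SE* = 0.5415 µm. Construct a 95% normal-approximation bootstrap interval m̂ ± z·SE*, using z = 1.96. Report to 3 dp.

Margin = 1.96 × 0.5415 = 1.0613
Interval: 6.79 ± 1.0613

(5.729, 7.851)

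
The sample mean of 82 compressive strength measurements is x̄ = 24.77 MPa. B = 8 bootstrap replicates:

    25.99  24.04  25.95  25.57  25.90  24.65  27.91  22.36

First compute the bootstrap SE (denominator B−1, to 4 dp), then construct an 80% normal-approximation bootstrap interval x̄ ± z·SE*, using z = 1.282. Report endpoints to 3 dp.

Mean of replicates = 25.2963; sum of squared deviations = 18.7972; SE* = √(18.7972/7) = 1.6387
Margin = 1.282 × 1.6387 = 2.1008
Interval: 24.77 ± 2.1008

(22.669, 26.871)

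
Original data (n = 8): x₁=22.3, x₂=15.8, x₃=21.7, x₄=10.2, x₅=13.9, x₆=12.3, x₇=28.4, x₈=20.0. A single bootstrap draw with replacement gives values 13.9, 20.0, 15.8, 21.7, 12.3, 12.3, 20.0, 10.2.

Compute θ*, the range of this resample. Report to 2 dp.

Range = 21.7 − 10.2 = 11.50

θ* = 11.50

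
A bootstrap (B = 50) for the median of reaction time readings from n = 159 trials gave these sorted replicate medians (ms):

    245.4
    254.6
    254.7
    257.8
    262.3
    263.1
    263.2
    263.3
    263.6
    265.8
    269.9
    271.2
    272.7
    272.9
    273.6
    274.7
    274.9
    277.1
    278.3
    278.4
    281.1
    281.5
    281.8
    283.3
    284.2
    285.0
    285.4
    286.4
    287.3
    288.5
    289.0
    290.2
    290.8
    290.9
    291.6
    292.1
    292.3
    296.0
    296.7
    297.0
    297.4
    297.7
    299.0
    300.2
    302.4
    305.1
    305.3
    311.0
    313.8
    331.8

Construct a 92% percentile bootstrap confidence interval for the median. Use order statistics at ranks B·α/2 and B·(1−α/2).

α = 0.08; lower rank = 50 × 0.040 = 2; upper rank = 50 × 0.960 = 48.
The 2nd smallest replicate is 254.6; the 48th is 311.0.

(254.6, 311.0)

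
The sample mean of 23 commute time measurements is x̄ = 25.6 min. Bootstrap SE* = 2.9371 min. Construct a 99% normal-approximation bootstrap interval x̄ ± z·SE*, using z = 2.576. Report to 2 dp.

Margin = 2.576 × 2.9371 = 7.566
Interval: 25.6 ± 7.566

(18.03, 33.17)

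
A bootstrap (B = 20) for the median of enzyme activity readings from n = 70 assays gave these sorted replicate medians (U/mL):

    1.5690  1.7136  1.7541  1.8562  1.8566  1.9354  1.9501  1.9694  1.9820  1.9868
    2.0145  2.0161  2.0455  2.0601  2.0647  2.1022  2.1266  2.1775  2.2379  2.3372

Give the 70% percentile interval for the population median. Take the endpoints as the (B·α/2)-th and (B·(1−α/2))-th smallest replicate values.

α = 0.30; lower rank = 20 × 0.150 = 3; upper rank = 20 × 0.850 = 17.
The 3rd smallest replicate is 1.7541; the 17th is 2.1266.

(1.7541, 2.1266)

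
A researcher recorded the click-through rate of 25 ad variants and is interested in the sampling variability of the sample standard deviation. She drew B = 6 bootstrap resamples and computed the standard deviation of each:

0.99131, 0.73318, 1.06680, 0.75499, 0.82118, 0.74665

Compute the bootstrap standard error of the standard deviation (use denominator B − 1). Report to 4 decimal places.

SE* = 0.1422

Bootstrap SE is the standard deviation of the 6 replicate standard deviations.
Mean of replicates: (0.99131 + 0.73318 + 1.06680 + 0.75499 + 0.82118 + 0.74665) / 6 = 5.114110 / 6 = 0.852352
Sum of squared deviations: (+0.138958)² + (−0.119172)² + (+0.214448)² + (−0.097362)² + (−0.031172)² + (−0.105702)² = 0.101123
Variance = 0.101123 / 5 = 0.020225
SE* = √0.020225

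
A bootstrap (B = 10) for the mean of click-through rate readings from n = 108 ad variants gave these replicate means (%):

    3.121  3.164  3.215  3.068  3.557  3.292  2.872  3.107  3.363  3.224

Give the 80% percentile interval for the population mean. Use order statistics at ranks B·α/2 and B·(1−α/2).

(2.872, 3.363)

Sorted replicates: 2.872, 3.068, 3.107, 3.121, 3.164, 3.215, 3.224, 3.292, 3.363, 3.557
α = 0.20; lower rank = 10 × 0.100 = 1; upper rank = 10 × 0.900 = 9.
The 1st smallest replicate is 2.872; the 9th is 3.363.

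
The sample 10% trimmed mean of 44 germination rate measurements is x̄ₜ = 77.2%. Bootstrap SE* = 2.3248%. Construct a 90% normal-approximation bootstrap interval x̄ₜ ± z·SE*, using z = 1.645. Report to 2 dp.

Margin = 1.645 × 2.3248 = 3.824
Interval: 77.2 ± 3.824

(73.38, 81.02)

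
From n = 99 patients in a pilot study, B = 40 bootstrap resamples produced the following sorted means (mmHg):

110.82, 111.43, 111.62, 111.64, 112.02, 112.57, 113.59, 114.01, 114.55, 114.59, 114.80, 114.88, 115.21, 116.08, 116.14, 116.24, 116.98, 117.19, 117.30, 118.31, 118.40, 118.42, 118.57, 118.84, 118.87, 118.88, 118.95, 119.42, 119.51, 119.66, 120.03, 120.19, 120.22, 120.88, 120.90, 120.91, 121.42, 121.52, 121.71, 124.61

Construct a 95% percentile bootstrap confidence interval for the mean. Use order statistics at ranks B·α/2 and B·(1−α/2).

(110.82, 121.71)

α = 0.05; lower rank = 40 × 0.025 = 1; upper rank = 40 × 0.975 = 39.
The 1st smallest replicate is 110.82; the 39th is 121.71.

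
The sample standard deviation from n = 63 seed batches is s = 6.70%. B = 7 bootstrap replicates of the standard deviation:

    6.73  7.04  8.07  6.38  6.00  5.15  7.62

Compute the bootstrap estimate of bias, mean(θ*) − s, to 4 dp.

bias = +0.0129

mean(θ*) = (6.73 + 7.04 + 8.07 + 6.38 + 6.00 + 5.15 + 7.62) / 7 = 6.71286
bias = 6.71286 − 6.70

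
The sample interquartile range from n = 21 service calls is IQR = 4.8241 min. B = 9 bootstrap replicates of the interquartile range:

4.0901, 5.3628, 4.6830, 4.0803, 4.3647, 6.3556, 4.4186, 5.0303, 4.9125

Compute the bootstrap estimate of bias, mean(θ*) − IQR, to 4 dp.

bias = −0.0132

mean(θ*) = (4.0901 + 5.3628 + 4.6830 + 4.0803 + 4.3647 + 6.3556 + 4.4186 + 5.0303 + 4.9125) / 9 = 4.81088
bias = 4.81088 − 4.8241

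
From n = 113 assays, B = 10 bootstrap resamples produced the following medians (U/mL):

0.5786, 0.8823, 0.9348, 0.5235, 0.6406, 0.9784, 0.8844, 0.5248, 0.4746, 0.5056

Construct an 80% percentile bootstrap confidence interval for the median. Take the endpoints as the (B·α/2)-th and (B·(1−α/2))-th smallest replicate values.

Sorted replicates: 0.4746, 0.5056, 0.5235, 0.5248, 0.5786, 0.6406, 0.8823, 0.8844, 0.9348, 0.9784
α = 0.20; lower rank = 10 × 0.100 = 1; upper rank = 10 × 0.900 = 9.
The 1st smallest replicate is 0.4746; the 9th is 0.9348.

(0.4746, 0.9348)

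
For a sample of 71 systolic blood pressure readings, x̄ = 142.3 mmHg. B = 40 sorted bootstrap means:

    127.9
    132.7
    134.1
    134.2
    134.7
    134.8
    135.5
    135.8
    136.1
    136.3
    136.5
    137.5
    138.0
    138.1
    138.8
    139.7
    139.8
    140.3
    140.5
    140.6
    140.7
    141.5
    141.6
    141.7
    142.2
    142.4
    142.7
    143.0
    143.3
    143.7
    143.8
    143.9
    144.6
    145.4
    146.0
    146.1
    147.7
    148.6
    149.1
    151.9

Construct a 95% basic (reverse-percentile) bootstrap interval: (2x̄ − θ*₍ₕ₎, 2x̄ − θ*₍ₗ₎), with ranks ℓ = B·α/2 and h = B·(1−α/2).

(135.5, 156.7)

Percentile endpoints at ranks 1 and 39: θ*₍1₎ = 127.9, θ*₍39₎ = 149.1.
Basic interval reflects these around x̄:
  lower = 2 × 142.3 − 149.1 = 135.5
  upper = 2 × 142.3 − 127.9 = 156.7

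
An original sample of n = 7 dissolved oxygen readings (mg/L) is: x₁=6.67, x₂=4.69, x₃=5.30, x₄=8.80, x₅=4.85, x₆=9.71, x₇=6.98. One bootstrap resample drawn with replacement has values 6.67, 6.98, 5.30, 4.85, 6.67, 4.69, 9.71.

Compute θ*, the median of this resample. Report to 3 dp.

θ* = 6.670

Sorted: 4.69, 4.85, 5.30, 6.67, 6.67, 6.98, 9.71
Median = middle value = 6.670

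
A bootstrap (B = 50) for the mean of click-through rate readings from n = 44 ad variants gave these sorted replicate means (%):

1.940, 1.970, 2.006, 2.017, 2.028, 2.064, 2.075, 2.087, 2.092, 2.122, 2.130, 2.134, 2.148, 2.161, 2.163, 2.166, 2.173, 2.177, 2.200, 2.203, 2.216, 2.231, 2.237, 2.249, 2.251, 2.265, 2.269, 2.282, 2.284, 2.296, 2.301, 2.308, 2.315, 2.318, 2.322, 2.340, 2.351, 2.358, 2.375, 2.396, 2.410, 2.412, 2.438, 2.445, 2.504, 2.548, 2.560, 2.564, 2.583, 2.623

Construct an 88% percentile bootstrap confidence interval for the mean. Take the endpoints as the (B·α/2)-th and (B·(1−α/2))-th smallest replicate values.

(2.006, 2.560)

α = 0.12; lower rank = 50 × 0.060 = 3; upper rank = 50 × 0.940 = 47.
The 3rd smallest replicate is 2.006; the 47th is 2.560.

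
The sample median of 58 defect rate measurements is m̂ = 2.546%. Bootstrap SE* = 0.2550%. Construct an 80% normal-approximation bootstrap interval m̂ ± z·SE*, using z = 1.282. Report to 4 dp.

Margin = 1.282 × 0.2550 = 0.32691
Interval: 2.546 ± 0.32691

(2.2191, 2.8729)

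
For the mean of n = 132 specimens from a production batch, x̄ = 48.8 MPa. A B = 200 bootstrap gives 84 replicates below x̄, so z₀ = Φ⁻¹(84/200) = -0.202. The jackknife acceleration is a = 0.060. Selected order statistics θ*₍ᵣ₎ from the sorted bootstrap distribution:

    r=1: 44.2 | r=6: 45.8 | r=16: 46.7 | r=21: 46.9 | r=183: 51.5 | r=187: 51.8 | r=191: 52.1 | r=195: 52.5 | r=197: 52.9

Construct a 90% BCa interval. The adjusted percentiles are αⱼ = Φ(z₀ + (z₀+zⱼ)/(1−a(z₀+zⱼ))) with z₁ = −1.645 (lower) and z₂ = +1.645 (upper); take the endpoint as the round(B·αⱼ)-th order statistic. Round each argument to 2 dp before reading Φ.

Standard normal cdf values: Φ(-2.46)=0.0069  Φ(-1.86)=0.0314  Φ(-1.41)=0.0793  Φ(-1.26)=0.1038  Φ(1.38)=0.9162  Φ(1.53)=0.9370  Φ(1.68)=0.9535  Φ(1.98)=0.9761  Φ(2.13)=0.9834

(45.8, 51.5)

Lower: z₀ + z₁ = -0.202 + (-1.645) = -1.847; 1 − a(z₀+z₁) = 1 − (0.060)(-1.847) = 1.1108; argument = -0.202 + (-1.847)/1.1108 = -1.8647 → -1.86.
α₁ = Φ(-1.86) = 0.0314; rank = round(200 × 0.0314) = 6; θ*₍6₎ = 45.8.
Upper: z₀ + z₂ = 1.443; 1 − a(z₀+z₂) = 0.9134; argument = 1.3778 → 1.38; α₂ = 0.9162; rank = 183; θ*₍183₎ = 51.5.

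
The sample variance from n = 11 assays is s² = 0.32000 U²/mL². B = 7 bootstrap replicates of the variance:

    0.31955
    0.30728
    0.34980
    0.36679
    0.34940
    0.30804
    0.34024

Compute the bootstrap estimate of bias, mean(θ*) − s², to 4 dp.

mean(θ*) = (0.31955 + 0.30728 + 0.34980 + 0.36679 + 0.34940 + 0.30804 + 0.34024) / 7 = 0.33444
bias = 0.33444 − 0.32000

bias = +0.0144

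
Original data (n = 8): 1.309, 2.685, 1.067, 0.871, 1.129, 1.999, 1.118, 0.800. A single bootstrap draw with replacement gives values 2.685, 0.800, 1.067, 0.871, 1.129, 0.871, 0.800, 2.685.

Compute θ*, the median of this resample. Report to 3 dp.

θ* = 0.969

Sorted: 0.800, 0.800, 0.871, 0.871, 1.067, 1.129, 2.685, 2.685
Median = average of the two middle values = 0.969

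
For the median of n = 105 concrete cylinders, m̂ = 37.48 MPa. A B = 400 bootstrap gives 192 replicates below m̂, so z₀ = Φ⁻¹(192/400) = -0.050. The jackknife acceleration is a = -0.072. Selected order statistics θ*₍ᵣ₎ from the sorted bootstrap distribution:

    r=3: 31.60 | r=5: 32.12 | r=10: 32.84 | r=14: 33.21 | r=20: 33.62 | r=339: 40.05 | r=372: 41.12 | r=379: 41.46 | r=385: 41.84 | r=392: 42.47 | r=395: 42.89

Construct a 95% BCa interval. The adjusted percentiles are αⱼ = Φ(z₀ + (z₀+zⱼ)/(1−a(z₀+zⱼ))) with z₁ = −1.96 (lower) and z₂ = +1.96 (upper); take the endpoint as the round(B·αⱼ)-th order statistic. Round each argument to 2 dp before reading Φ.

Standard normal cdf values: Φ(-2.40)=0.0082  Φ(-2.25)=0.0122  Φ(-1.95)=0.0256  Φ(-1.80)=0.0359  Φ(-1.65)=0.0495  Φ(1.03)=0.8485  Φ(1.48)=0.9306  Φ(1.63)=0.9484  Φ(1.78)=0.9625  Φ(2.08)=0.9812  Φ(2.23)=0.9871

Lower: z₀ + z₁ = -0.050 + (-1.960) = -2.010; 1 − a(z₀+z₁) = 1 − (-0.072)(-2.010) = 0.8553; argument = -0.050 + (-2.010)/0.8553 = -2.4001 → -2.40.
α₁ = Φ(-2.40) = 0.0082; rank = round(400 × 0.0082) = 3; θ*₍3₎ = 31.60.
Upper: z₀ + z₂ = 1.910; 1 − a(z₀+z₂) = 1.1375; argument = 1.6291 → 1.63; α₂ = 0.9484; rank = 379; θ*₍379₎ = 41.46.

(31.60, 41.46)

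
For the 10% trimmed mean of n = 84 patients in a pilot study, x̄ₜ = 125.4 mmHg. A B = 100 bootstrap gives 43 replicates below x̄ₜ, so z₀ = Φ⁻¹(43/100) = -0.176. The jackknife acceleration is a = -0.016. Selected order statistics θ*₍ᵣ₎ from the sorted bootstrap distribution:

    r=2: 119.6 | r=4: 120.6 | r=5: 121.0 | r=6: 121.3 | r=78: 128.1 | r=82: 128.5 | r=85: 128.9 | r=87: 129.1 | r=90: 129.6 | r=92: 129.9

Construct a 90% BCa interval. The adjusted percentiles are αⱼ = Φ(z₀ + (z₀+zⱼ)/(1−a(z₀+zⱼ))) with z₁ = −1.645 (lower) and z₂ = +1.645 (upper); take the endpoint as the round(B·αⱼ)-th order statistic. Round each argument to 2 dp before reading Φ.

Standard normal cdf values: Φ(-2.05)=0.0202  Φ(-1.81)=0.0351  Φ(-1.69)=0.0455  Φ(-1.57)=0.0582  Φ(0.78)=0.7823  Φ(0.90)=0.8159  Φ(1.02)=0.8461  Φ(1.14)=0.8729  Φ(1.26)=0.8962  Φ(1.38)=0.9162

Lower: z₀ + z₁ = -0.176 + (-1.645) = -1.821; 1 − a(z₀+z₁) = 1 − (-0.016)(-1.821) = 0.9709; argument = -0.176 + (-1.821)/0.9709 = -2.0516 → -2.05.
α₁ = Φ(-2.05) = 0.0202; rank = round(100 × 0.0202) = 2; θ*₍2₎ = 119.6.
Upper: z₀ + z₂ = 1.469; 1 − a(z₀+z₂) = 1.0235; argument = 1.2593 → 1.26; α₂ = 0.8962; rank = 90; θ*₍90₎ = 129.6.

(119.6, 129.6)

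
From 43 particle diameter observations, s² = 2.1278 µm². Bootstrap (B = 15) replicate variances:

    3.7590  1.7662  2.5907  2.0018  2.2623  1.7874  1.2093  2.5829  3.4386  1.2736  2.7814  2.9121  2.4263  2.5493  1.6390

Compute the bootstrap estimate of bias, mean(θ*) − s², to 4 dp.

bias = +0.2042

mean(θ*) = (3.7590 + 1.7662 + 2.5907 + 2.0018 + 2.2623 + 1.7874 + 1.2093 + 2.5829 + 3.4386 + 1.2736 + 2.7814 + 2.9121 + 2.4263 + 2.5493 + 1.6390) / 15 = 2.33199
bias = 2.33199 − 2.1278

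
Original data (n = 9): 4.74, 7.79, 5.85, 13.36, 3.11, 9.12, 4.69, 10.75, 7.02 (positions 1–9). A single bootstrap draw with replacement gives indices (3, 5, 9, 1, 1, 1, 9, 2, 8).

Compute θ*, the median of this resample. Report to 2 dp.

θ* = 5.85

Resample values: 5.85, 3.11, 7.02, 4.74, 4.74, 4.74, 7.02, 7.79, 10.75.
Sorted: 3.11, 4.74, 4.74, 4.74, 5.85, 7.02, 7.02, 7.79, 10.75
Median = middle value = 5.85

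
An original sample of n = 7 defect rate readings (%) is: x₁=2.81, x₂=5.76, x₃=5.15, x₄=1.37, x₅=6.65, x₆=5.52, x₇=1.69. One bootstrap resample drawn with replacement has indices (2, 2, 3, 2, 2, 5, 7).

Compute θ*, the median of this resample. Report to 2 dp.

θ* = 5.76

Resample values: 5.76, 5.76, 5.15, 5.76, 5.76, 6.65, 1.69.
Sorted: 1.69, 5.15, 5.76, 5.76, 5.76, 5.76, 6.65
Median = middle value = 5.76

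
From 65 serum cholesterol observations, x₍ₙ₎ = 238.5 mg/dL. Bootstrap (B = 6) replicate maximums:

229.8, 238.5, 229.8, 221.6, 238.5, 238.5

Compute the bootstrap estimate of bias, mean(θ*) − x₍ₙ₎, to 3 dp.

mean(θ*) = (229.8 + 238.5 + 229.8 + 221.6 + 238.5 + 238.5) / 6 = 232.7833
bias = 232.7833 − 238.5

bias = −5.717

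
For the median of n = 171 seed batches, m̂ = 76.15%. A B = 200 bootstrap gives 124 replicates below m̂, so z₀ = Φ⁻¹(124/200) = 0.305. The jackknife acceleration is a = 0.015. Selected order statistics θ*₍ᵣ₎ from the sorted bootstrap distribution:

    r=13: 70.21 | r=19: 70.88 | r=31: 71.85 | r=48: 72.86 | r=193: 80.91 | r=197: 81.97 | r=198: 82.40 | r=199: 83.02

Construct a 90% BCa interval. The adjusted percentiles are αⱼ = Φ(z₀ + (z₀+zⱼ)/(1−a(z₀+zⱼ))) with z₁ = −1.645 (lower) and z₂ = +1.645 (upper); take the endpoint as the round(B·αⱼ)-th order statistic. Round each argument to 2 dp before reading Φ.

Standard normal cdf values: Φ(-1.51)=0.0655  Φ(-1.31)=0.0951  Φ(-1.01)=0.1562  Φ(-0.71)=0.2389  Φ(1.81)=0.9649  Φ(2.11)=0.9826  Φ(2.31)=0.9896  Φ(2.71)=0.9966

(71.85, 82.40)

Lower: z₀ + z₁ = 0.305 + (-1.645) = -1.340; 1 − a(z₀+z₁) = 1 − (0.015)(-1.340) = 1.0201; argument = 0.305 + (-1.340)/1.0201 = -1.0086 → -1.01.
α₁ = Φ(-1.01) = 0.1562; rank = round(200 × 0.1562) = 31; θ*₍31₎ = 71.85.
Upper: z₀ + z₂ = 1.950; 1 − a(z₀+z₂) = 0.9708; argument = 2.3138 → 2.31; α₂ = 0.9896; rank = 198; θ*₍198₎ = 82.40.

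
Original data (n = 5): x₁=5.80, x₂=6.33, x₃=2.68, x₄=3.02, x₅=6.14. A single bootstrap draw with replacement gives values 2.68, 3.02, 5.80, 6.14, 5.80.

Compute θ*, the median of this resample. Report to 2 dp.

θ* = 5.80

Sorted: 2.68, 3.02, 5.80, 5.80, 6.14
Median = middle value = 5.80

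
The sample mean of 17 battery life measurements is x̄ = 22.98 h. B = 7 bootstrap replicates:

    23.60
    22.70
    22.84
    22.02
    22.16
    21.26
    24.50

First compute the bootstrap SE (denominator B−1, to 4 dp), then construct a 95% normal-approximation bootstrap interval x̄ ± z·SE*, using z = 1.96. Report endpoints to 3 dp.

(20.879, 25.081)

Mean of replicates = 22.7257; sum of squared deviations = 6.8926; SE* = √(6.8926/6) = 1.0718
Margin = 1.96 × 1.0718 = 2.1007
Interval: 22.98 ± 2.1007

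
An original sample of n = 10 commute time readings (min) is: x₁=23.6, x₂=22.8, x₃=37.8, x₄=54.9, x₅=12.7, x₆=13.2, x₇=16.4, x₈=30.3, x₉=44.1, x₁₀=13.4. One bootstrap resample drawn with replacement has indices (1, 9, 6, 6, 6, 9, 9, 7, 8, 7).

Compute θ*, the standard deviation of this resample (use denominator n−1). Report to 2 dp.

Resample values: 23.6, 44.1, 13.2, 13.2, 13.2, 44.1, 44.1, 16.4, 30.3, 16.4.
Mean = 25.8600; sum of squared deviations = 1682.7240
s² = 1682.7240 / 9 = 186.9693
s = √186.9693 = 13.67

θ* = 13.67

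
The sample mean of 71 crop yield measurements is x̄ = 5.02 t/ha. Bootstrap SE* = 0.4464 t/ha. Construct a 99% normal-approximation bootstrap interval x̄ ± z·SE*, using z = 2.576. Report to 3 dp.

Margin = 2.576 × 0.4464 = 1.1499
Interval: 5.02 ± 1.1499

(3.870, 6.170)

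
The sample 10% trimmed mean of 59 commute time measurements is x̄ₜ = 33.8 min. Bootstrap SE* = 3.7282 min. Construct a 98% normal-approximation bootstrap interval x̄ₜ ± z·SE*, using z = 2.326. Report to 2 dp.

(25.13, 42.47)

Margin = 2.326 × 3.7282 = 8.672
Interval: 33.8 ± 8.672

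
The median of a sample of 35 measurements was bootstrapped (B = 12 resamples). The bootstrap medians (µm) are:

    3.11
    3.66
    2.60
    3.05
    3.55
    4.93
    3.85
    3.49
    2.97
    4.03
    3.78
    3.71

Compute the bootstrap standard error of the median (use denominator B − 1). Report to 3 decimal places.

Bootstrap SE is the standard deviation of the 12 replicate medians.
Mean of replicates: (3.11 + 3.66 + 2.60 + 3.05 + 3.55 + 4.93 + 3.85 + 3.49 + 2.97 + 4.03 + 3.78 + 3.71) / 12 = 42.7300 / 12 = 3.5608
Sum of squared deviations: (−0.4508)² + (+0.0992)² + (−0.9608)² + (−0.5108)² + (−0.0108)² + (+1.3692)² + (+0.2892)² + (−0.0708)² + (−0.5908)² + (+0.4692)² + (+0.2192)² + (+0.1492)² = 4.0001
Variance = 4.0001 / 11 = 0.3636
SE* = √0.3636

SE* = 0.603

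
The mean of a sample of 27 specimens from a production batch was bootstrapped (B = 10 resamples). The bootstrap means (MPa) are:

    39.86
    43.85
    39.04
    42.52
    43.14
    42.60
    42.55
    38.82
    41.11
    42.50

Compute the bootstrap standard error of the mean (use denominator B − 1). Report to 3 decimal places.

Bootstrap SE is the standard deviation of the 10 replicate means.
Mean of replicates: (39.86 + 43.85 + 39.04 + 42.52 + 43.14 + 42.60 + 42.55 + 38.82 + 41.11 + 42.50) / 10 = 415.9900 / 10 = 41.5990
Sum of squared deviations: (−1.7390)² + (+2.2510)² + (−2.5590)² + (+0.9210)² + (+1.5410)² + (+1.0010)² + (+0.9510)² + (−2.7790)² + (−0.4890)² + (+0.9010)² = 28.5427
Variance = 28.5427 / 9 = 3.1714
SE* = √3.1714

SE* = 1.781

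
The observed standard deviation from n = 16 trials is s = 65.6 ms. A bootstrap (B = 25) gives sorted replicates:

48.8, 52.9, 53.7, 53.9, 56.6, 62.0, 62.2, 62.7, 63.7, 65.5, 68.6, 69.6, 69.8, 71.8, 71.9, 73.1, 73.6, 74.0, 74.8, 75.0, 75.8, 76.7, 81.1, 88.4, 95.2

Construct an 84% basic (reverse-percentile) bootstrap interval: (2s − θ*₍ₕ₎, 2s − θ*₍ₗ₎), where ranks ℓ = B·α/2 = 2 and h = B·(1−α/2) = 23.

Percentile endpoints at ranks 2 and 23: θ*₍2₎ = 52.9, θ*₍23₎ = 81.1.
Basic interval reflects these around s:
  lower = 2 × 65.6 − 81.1 = 50.1
  upper = 2 × 65.6 − 52.9 = 78.3

(50.1, 78.3)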